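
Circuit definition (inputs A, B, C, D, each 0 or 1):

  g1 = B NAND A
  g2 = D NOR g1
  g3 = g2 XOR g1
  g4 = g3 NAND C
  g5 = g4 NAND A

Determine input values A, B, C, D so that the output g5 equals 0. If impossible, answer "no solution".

g5 = g4 NAND A must be 0, so both g4 = 1 and A = 1.
g4 = g3 NAND C must be 1, so at least one of g3, C is 0.
Check with A=1, B=1, C=0, D=1:
g1 = B NAND A = 1 NAND 1 = 0
g2 = D NOR g1 = 1 NOR 0 = 0
g3 = g2 XOR g1 = 0 XOR 0 = 0
g4 = g3 NAND C = 0 NAND 0 = 1
g5 = g4 NAND A = 1 NAND 1 = 0
So g5 = 0 as required.

A=1, B=1, C=0, D=1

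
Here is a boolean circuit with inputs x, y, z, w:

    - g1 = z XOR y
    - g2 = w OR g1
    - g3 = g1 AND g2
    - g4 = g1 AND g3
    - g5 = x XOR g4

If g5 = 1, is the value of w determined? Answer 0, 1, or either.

either

Both values of w occur among assignments with g5 = 1:
  w=0: x=0, y=0, z=1, w=0
  w=1: x=0, y=0, z=1, w=1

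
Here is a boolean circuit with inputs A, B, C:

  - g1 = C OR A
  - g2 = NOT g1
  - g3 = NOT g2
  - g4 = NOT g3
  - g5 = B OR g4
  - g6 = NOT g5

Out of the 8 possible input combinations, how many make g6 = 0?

g6 = NOT g5 must be 0, so g5 = 1.
Satisfying assignments:
  A=0, B=0, C=0
  A=0, B=1, C=0
  A=0, B=1, C=1
  A=1, B=1, C=0
  A=1, B=1, C=1

5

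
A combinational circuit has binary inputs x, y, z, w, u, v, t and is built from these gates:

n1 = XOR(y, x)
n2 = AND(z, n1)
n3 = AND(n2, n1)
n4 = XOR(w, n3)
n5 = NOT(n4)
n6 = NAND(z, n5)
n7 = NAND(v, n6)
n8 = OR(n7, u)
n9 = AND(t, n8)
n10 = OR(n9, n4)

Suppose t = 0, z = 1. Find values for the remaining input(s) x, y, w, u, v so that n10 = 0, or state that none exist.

x=0, y=1, w=1, u=1, v=0

Check with t = 0, z = 1 and x=0, y=1, w=1, u=1, v=0:
n1 = XOR(y, x) = XOR(1, 0) = 1
n2 = AND(z, n1) = AND(1, 1) = 1
n3 = AND(n2, n1) = AND(1, 1) = 1
n4 = XOR(w, n3) = XOR(1, 1) = 0
n5 = NOT(n4) = NOT 0 = 1
n6 = NAND(z, n5) = NAND(1, 1) = 0
n7 = NAND(v, n6) = NAND(0, 0) = 1
n8 = OR(n7, u) = OR(1, 1) = 1
n9 = AND(t, n8) = AND(0, 1) = 0
n10 = OR(n9, n4) = OR(0, 0) = 0
So n10 = 0.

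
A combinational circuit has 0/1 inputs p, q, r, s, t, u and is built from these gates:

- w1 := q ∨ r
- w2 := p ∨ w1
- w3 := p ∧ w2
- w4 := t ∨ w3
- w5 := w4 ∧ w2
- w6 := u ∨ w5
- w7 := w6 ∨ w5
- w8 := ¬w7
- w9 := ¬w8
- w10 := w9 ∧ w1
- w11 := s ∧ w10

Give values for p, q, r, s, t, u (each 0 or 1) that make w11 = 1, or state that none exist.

p=1, q=1, r=0, s=1, t=1, u=1

w11 = s ∧ w10 must be 1, so both s = 1 and w10 = 1.
w10 = w9 ∧ w1 must be 1, so both w9 = 1 and w1 = 1.
w9 = ¬w8 must be 1, so w8 = 0.
Check with p=1, q=1, r=0, s=1, t=1, u=1:
w1 = q ∨ r = 1 ∨ 0 = 1
w2 = p ∨ w1 = 1 ∨ 1 = 1
w3 = p ∧ w2 = 1 ∧ 1 = 1
w4 = t ∨ w3 = 1 ∨ 1 = 1
w5 = w4 ∧ w2 = 1 ∧ 1 = 1
w6 = u ∨ w5 = 1 ∨ 1 = 1
w7 = w6 ∨ w5 = 1 ∨ 1 = 1
w8 = ¬w7 = ¬1 = 0
w9 = ¬w8 = ¬0 = 1
w10 = w9 ∧ w1 = 1 ∧ 1 = 1
w11 = s ∧ w10 = 1 ∧ 1 = 1
So w11 = 1 as required.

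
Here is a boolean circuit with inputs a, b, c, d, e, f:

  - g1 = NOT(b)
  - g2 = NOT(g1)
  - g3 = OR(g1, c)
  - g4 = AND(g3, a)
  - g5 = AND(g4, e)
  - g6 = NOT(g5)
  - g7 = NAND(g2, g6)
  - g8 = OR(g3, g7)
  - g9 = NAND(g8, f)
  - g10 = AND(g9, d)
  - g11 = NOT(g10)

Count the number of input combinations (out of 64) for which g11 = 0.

20

g11 = NOT(g10) must be 0, so g10 = 1.
g10 = AND(g9, d) must be 1, so both g9 = 1 and d = 1.
Enumerating the 64 input combinations, 20 give g11 = 0 and 44 give g11 = 1.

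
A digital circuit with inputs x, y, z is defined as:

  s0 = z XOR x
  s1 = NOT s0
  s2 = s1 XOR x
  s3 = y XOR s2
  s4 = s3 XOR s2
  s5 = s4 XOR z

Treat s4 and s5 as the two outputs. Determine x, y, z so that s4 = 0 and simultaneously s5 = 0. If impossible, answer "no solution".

x=0 y=0 z=0

Check with x=0 y=0 z=0:
s0 = z XOR x = 0 XOR 0 = 0
s1 = NOT s0 = NOT 0 = 1
s2 = s1 XOR x = 1 XOR 0 = 1
s3 = y XOR s2 = 0 XOR 1 = 1
s4 = s3 XOR s2 = 1 XOR 1 = 0
s5 = s4 XOR z = 0 XOR 0 = 0
So s4 = 0 and s5 = 0.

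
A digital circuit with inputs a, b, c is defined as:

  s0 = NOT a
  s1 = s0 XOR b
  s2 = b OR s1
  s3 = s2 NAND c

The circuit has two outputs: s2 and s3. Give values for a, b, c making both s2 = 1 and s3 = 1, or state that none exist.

Check with a=0, b=1, c=0:
s0 = NOT a = NOT 0 = 1
s1 = s0 XOR b = 1 XOR 1 = 0
s2 = b OR s1 = 1 OR 0 = 1
s3 = s2 NAND c = 1 NAND 0 = 1
So s2 = 1 and s3 = 1.

a=0, b=1, c=0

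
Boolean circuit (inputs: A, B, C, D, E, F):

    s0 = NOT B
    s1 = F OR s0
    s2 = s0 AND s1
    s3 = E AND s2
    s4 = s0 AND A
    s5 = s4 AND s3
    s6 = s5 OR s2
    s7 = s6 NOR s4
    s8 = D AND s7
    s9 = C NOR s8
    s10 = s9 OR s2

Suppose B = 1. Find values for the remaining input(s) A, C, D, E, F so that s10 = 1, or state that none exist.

A=0 C=0 D=0 E=1 F=0

Check with B = 1 and A=0, C=0, D=0, E=1, F=0:
s0 = NOT B = NOT 1 = 0
s1 = F OR s0 = 0 OR 0 = 0
s2 = s0 AND s1 = 0 AND 0 = 0
s3 = E AND s2 = 1 AND 0 = 0
s4 = s0 AND A = 0 AND 0 = 0
s5 = s4 AND s3 = 0 AND 0 = 0
s6 = s5 OR s2 = 0 OR 0 = 0
s7 = s6 NOR s4 = 0 NOR 0 = 1
s8 = D AND s7 = 0 AND 1 = 0
s9 = C NOR s8 = 0 NOR 0 = 1
s10 = s9 OR s2 = 1 OR 0 = 1
So s10 = 1.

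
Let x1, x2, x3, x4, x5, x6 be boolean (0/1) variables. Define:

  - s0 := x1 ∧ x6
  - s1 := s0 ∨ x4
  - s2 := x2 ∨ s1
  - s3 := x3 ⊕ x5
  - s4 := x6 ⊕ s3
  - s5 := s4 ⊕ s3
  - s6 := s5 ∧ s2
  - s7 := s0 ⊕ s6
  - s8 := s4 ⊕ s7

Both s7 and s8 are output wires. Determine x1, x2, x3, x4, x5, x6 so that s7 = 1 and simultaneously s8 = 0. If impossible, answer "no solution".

Check with x1=0 x2=1 x3=0 x4=0 x5=0 x6=1:
s0 = x1 ∧ x6 = 0 ∧ 1 = 0
s1 = s0 ∨ x4 = 0 ∨ 0 = 0
s2 = x2 ∨ s1 = 1 ∨ 0 = 1
s3 = x3 ⊕ x5 = 0 ⊕ 0 = 0
s4 = x6 ⊕ s3 = 1 ⊕ 0 = 1
s5 = s4 ⊕ s3 = 1 ⊕ 0 = 1
s6 = s5 ∧ s2 = 1 ∧ 1 = 1
s7 = s0 ⊕ s6 = 0 ⊕ 1 = 1
s8 = s4 ⊕ s7 = 1 ⊕ 1 = 0
So s7 = 1 and s8 = 0.

x1=0 x2=1 x3=0 x4=0 x5=0 x6=1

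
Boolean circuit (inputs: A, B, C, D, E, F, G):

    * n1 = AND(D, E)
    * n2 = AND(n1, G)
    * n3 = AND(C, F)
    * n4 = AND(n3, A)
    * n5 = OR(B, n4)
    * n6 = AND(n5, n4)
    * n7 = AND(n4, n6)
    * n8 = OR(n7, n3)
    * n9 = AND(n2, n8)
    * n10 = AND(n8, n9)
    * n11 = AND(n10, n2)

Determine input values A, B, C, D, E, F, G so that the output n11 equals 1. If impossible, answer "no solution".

n11 = AND(n10, n2) must be 1, so both n10 = 1 and n2 = 1.
n10 = AND(n8, n9) must be 1, so both n8 = 1 and n9 = 1.
n2 = AND(n1, G) must be 1, so both n1 = 1 and G = 1.
Check with A=0 B=0 C=1 D=1 E=1 F=1 G=1:
n1 = AND(D, E) = AND(1, 1) = 1
n2 = AND(n1, G) = AND(1, 1) = 1
n3 = AND(C, F) = AND(1, 1) = 1
n4 = AND(n3, A) = AND(1, 0) = 0
n5 = OR(B, n4) = OR(0, 0) = 0
n6 = AND(n5, n4) = AND(0, 0) = 0
n7 = AND(n4, n6) = AND(0, 0) = 0
n8 = OR(n7, n3) = OR(0, 1) = 1
n9 = AND(n2, n8) = AND(1, 1) = 1
n10 = AND(n8, n9) = AND(1, 1) = 1
n11 = AND(n10, n2) = AND(1, 1) = 1
So n11 = 1 as required.

A=0 B=0 C=1 D=1 E=1 F=1 G=1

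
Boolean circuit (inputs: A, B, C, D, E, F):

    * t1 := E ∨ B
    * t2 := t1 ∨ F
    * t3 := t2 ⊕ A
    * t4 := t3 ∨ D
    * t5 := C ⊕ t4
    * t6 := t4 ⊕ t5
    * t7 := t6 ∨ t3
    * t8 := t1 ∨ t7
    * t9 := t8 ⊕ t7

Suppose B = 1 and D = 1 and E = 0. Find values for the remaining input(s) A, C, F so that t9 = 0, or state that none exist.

t9 = t8 ⊕ t7 must be 0, so t8 and t7 are equal.
Check with B = 1 and D = 1 and E = 0 and A=0, C=1, F=0:
t1 = E ∨ B = 0 ∨ 1 = 1
t2 = t1 ∨ F = 1 ∨ 0 = 1
t3 = t2 ⊕ A = 1 ⊕ 0 = 1
t4 = t3 ∨ D = 1 ∨ 1 = 1
t5 = C ⊕ t4 = 1 ⊕ 1 = 0
t6 = t4 ⊕ t5 = 1 ⊕ 0 = 1
t7 = t6 ∨ t3 = 1 ∨ 1 = 1
t8 = t1 ∨ t7 = 1 ∨ 1 = 1
t9 = t8 ⊕ t7 = 1 ⊕ 1 = 0
So t9 = 0.

A=0 C=1 F=0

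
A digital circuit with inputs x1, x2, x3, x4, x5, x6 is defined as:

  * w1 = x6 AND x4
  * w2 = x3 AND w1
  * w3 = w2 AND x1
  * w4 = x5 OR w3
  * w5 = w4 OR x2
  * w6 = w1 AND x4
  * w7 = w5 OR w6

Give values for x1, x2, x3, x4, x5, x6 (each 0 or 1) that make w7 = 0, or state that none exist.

w7 = w5 OR w6 must be 0, so both w5 = 0 and w6 = 0.
w5 = w4 OR x2 must be 0, so both w4 = 0 and x2 = 0.
Check with x1=1 x2=0 x3=0 x4=0 x5=0 x6=0:
w1 = x6 AND x4 = 0 AND 0 = 0
w2 = x3 AND w1 = 0 AND 0 = 0
w3 = w2 AND x1 = 0 AND 1 = 0
w4 = x5 OR w3 = 0 OR 0 = 0
w5 = w4 OR x2 = 0 OR 0 = 0
w6 = w1 AND x4 = 0 AND 0 = 0
w7 = w5 OR w6 = 0 OR 0 = 0
So w7 = 0 as required.

x1=1 x2=0 x3=0 x4=0 x5=0 x6=0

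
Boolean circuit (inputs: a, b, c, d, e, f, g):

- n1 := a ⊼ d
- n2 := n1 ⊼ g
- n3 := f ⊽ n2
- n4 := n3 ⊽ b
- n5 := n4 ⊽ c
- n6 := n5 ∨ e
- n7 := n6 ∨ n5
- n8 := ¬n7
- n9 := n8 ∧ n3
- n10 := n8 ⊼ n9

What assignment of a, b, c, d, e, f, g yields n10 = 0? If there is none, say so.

n10 = n8 ⊼ n9 must be 0, so both n8 = 1 and n9 = 1.
n8 = ¬n7 must be 1, so n7 = 0.
n9 = n8 ∧ n3 must be 1, so both n8 = 1 and n3 = 1.
Check with a=0, b=1, c=1, d=1, e=0, f=0, g=1:
n1 = a ⊼ d = 0 ⊼ 1 = 1
n2 = n1 ⊼ g = 1 ⊼ 1 = 0
n3 = f ⊽ n2 = 0 ⊽ 0 = 1
n4 = n3 ⊽ b = 1 ⊽ 1 = 0
n5 = n4 ⊽ c = 0 ⊽ 1 = 0
n6 = n5 ∨ e = 0 ∨ 0 = 0
n7 = n6 ∨ n5 = 0 ∨ 0 = 0
n8 = ¬n7 = ¬0 = 1
n9 = n8 ∧ n3 = 1 ∧ 1 = 1
n10 = n8 ⊼ n9 = 1 ⊼ 1 = 0
So n10 = 0 as required.

a=0, b=1, c=1, d=1, e=0, f=0, g=1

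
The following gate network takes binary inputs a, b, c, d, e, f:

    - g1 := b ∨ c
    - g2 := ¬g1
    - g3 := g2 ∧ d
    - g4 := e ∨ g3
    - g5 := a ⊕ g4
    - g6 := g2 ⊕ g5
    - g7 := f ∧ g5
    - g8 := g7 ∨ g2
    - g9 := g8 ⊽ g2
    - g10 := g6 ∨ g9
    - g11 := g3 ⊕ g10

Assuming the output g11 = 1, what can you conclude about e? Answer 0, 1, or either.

Both values of e occur among assignments with g11 = 1:
  e=0: a=0, b=0, c=0, d=0, e=0, f=0
  e=1: a=0, b=0, c=0, d=1, e=1, f=0

either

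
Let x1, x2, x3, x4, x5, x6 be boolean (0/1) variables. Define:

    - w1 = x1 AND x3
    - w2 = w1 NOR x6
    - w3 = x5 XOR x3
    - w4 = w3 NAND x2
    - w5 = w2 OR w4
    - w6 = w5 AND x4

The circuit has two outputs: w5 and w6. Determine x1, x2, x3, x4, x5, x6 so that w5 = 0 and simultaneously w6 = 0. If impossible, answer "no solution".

Check with x1=1, x2=1, x3=1, x4=0, x5=0, x6=1:
w1 = x1 AND x3 = 1 AND 1 = 1
w2 = w1 NOR x6 = 1 NOR 1 = 0
w3 = x5 XOR x3 = 0 XOR 1 = 1
w4 = w3 NAND x2 = 1 NAND 1 = 0
w5 = w2 OR w4 = 0 OR 0 = 0
w6 = w5 AND x4 = 0 AND 0 = 0
So w5 = 0 and w6 = 0.

x1=1, x2=1, x3=1, x4=0, x5=0, x6=1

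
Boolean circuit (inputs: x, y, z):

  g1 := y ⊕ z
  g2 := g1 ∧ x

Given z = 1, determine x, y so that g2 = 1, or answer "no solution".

x=1, y=0

g2 = g1 ∧ x must be 1, so both g1 = 1 and x = 1.
Check with z = 1 and x=1, y=0:
g1 = y ⊕ z = 0 ⊕ 1 = 1
g2 = g1 ∧ x = 1 ∧ 1 = 1
So g2 = 1.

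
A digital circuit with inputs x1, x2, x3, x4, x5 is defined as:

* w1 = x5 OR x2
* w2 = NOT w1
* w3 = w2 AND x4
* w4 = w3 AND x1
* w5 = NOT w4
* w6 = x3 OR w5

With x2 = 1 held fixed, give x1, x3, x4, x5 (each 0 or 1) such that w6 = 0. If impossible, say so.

With x2 = 1 fixed, none of the 16 settings of x1, x3, x4, x5 give w6 = 0.
For example, with x1=1, x3=0, x4=1, x5=0:
w1 = x5 OR x2 = 0 OR 1 = 1
w2 = NOT w1 = NOT 1 = 0
w3 = w2 AND x4 = 0 AND 1 = 0
w4 = w3 AND x1 = 0 AND 1 = 0
w5 = NOT w4 = NOT 0 = 1
w6 = x3 OR w5 = 0 OR 1 = 1
giving w6 = 1 ≠ 0.

no solution exists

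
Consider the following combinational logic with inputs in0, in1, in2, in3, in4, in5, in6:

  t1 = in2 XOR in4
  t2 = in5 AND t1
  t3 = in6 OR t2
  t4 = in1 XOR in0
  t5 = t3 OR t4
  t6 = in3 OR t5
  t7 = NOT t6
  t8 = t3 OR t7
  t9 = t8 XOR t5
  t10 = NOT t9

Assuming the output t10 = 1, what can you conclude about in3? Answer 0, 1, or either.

Both values of in3 occur among assignments with t10 = 1:
  in3=0: in0=0, in1=0, in2=0, in3=0, in4=0, in5=0, in6=1
  in3=1: in0=0, in1=0, in2=0, in3=1, in4=0, in5=0, in6=0

either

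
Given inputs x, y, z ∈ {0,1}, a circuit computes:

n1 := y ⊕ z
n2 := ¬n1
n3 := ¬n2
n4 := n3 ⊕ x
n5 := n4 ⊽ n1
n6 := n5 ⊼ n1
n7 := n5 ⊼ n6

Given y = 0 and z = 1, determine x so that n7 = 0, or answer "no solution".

no solution exists

With y = 0 and z = 1 fixed, none of the 2 settings of x give n7 = 0.
For example, with x=1:
n1 = y ⊕ z = 0 ⊕ 1 = 1
n2 = ¬n1 = ¬1 = 0
n3 = ¬n2 = ¬0 = 1
n4 = n3 ⊕ x = 1 ⊕ 1 = 0
n5 = n4 ⊽ n1 = 0 ⊽ 1 = 0
n6 = n5 ⊼ n1 = 0 ⊼ 1 = 1
n7 = n5 ⊼ n6 = 0 ⊼ 1 = 1
giving n7 = 1 ≠ 0.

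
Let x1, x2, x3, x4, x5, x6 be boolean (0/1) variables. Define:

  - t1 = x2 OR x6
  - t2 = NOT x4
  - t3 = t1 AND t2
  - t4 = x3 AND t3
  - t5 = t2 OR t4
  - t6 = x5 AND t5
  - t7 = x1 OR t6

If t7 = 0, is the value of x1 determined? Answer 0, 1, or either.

t7 = x1 OR t6 must be 0, so both x1 = 0 and t6 = 0.
Every assignment with t7 = 0 has x1 = 0; there are 24 such assignment(s).

0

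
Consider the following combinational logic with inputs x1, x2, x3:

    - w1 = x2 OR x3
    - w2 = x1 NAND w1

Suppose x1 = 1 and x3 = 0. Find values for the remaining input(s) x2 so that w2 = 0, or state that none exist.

w2 = x1 NAND w1 must be 0, so both x1 = 1 and w1 = 1.
Check with x1 = 1 and x3 = 0 and x2=1:
w1 = x2 OR x3 = 1 OR 0 = 1
w2 = x1 NAND w1 = 1 NAND 1 = 0
So w2 = 0.

x2=1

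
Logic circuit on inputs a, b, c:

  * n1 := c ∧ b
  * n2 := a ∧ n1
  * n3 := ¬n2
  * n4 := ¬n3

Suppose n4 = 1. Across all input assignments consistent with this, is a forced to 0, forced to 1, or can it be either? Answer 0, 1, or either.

n4 = ¬n3 must be 1, so n3 = 0.
n3 = ¬n2 must be 0, so n2 = 1.
Every assignment with n4 = 1 has a = 1; there are 1 such assignment(s).
  a=1, b=1, c=1

1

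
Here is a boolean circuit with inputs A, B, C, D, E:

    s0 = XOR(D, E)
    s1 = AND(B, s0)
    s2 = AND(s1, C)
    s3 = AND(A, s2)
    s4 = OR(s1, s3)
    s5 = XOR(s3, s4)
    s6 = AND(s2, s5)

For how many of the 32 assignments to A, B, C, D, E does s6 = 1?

2

s6 = AND(s2, s5) must be 1, so both s2 = 1 and s5 = 1.
s2 = AND(s1, C) must be 1, so both s1 = 1 and C = 1.
s5 = XOR(s3, s4) must be 1, so s3 and s4 differ.
Satisfying assignments:
  A=0, B=1, C=1, D=0, E=1
  A=0, B=1, C=1, D=1, E=0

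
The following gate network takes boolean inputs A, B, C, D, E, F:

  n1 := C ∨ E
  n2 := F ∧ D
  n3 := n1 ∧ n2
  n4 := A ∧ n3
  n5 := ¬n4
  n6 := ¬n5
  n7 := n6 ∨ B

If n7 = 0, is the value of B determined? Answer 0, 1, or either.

0

n7 = n6 ∨ B must be 0, so both n6 = 0 and B = 0.
n6 = ¬n5 must be 0, so n5 = 1.
Every assignment with n7 = 0 has B = 0; there are 29 such assignment(s).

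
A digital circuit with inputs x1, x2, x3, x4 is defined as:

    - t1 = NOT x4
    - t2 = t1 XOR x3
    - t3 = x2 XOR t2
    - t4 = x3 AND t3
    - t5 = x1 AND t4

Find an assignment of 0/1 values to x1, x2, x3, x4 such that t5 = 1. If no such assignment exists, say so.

t5 = x1 AND t4 must be 1, so both x1 = 1 and t4 = 1.
t4 = x3 AND t3 must be 1, so both x3 = 1 and t3 = 1.
Check with x1=1 x2=0 x3=1 x4=1:
t1 = NOT x4 = NOT 1 = 0
t2 = t1 XOR x3 = 0 XOR 1 = 1
t3 = x2 XOR t2 = 0 XOR 1 = 1
t4 = x3 AND t3 = 1 AND 1 = 1
t5 = x1 AND t4 = 1 AND 1 = 1
So t5 = 1 as required.

x1=1 x2=0 x3=1 x4=1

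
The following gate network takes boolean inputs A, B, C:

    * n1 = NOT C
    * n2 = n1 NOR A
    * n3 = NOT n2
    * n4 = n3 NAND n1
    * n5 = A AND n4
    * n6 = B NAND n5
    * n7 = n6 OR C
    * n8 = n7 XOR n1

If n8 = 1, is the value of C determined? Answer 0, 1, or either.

n8 = n7 XOR n1 must be 1, so n7 and n1 differ.
Every assignment with n8 = 1 has C = 1; there are 4 such assignment(s).
  A=0, B=0, C=1
  A=0, B=1, C=1
  A=1, B=0, C=1
  A=1, B=1, C=1

1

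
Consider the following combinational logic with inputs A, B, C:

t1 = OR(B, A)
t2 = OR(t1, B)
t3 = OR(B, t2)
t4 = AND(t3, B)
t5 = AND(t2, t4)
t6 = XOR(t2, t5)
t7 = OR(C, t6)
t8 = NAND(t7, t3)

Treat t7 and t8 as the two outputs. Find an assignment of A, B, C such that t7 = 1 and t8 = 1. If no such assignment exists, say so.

Check with A=0 B=0 C=1:
t1 = OR(B, A) = OR(0, 0) = 0
t2 = OR(t1, B) = OR(0, 0) = 0
t3 = OR(B, t2) = OR(0, 0) = 0
t4 = AND(t3, B) = AND(0, 0) = 0
t5 = AND(t2, t4) = AND(0, 0) = 0
t6 = XOR(t2, t5) = XOR(0, 0) = 0
t7 = OR(C, t6) = OR(1, 0) = 1
t8 = NAND(t7, t3) = NAND(1, 0) = 1
So t7 = 1 and t8 = 1.

A=0 B=0 C=1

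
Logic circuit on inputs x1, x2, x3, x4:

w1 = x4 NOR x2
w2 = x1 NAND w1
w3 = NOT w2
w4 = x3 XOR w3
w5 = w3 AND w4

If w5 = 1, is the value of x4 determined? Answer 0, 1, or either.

0

w5 = w3 AND w4 must be 1, so both w3 = 1 and w4 = 1.
w3 = NOT w2 must be 1, so w2 = 0.
w4 = x3 XOR w3 must be 1, so x3 and w3 differ.
Every assignment with w5 = 1 has x4 = 0; there are 1 such assignment(s).
  x1=1, x2=0, x3=0, x4=0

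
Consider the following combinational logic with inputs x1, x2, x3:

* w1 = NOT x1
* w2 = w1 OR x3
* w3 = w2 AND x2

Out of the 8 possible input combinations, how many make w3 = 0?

5

w3 = w2 AND x2 must be 0, so at least one of w2, x2 is 0.
Satisfying assignments:
  x1=0, x2=0, x3=0
  x1=0, x2=0, x3=1
  x1=1, x2=0, x3=0
  x1=1, x2=0, x3=1
  x1=1, x2=1, x3=0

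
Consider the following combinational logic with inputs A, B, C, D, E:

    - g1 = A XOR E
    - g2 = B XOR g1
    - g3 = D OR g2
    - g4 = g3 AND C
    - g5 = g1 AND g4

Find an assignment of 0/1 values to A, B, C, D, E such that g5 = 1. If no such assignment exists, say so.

g5 = g1 AND g4 must be 1, so both g1 = 1 and g4 = 1.
g1 = A XOR E must be 1, so A and E differ.
g4 = g3 AND C must be 1, so both g3 = 1 and C = 1.
Check with A=1, B=0, C=1, D=0, E=0:
g1 = A XOR E = 1 XOR 0 = 1
g2 = B XOR g1 = 0 XOR 1 = 1
g3 = D OR g2 = 0 OR 1 = 1
g4 = g3 AND C = 1 AND 1 = 1
g5 = g1 AND g4 = 1 AND 1 = 1
So g5 = 1 as required.

A=1, B=0, C=1, D=0, E=0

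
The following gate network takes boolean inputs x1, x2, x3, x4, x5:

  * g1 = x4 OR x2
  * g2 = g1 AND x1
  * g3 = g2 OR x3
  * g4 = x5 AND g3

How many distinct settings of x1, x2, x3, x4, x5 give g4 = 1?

11

g4 = x5 AND g3 must be 1, so both x5 = 1 and g3 = 1.
g3 = g2 OR x3 must be 1, so at least one of g2, x3 is 1.
Enumerating the 32 input combinations, 11 give g4 = 1 and 21 give g4 = 0.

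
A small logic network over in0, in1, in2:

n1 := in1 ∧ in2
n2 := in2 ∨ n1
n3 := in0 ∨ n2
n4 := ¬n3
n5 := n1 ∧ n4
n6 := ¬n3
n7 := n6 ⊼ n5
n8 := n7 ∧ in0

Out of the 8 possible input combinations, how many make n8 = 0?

4

n8 = n7 ∧ in0 must be 0, so at least one of n7, in0 is 0.
Enumerating the 8 input combinations, 4 give n8 = 0 and 4 give n8 = 1.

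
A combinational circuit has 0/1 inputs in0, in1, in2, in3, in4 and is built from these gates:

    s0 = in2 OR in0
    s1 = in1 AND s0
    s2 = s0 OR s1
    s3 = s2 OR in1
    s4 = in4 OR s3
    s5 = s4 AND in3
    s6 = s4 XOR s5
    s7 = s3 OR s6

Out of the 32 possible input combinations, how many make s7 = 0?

3

s7 = s3 OR s6 must be 0, so both s3 = 0 and s6 = 0.
s3 = s2 OR in1 must be 0, so both s2 = 0 and in1 = 0.
Satisfying assignments:
  in0=0, in1=0, in2=0, in3=0, in4=0
  in0=0, in1=0, in2=0, in3=1, in4=0
  in0=0, in1=0, in2=0, in3=1, in4=1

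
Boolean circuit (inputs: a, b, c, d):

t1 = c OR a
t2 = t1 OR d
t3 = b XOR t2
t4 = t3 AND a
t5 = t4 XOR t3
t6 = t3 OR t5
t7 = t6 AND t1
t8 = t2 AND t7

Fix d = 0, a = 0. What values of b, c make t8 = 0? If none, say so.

b=1, c=0

Check with d = 0, a = 0 and b=1, c=0:
t1 = c OR a = 0 OR 0 = 0
t2 = t1 OR d = 0 OR 0 = 0
t3 = b XOR t2 = 1 XOR 0 = 1
t4 = t3 AND a = 1 AND 0 = 0
t5 = t4 XOR t3 = 0 XOR 1 = 1
t6 = t3 OR t5 = 1 OR 1 = 1
t7 = t6 AND t1 = 1 AND 0 = 0
t8 = t2 AND t7 = 0 AND 0 = 0
So t8 = 0.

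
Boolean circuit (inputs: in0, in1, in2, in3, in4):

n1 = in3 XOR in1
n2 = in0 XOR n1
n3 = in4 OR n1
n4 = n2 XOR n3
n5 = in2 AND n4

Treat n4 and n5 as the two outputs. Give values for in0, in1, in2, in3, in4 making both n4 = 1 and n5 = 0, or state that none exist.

in0=0 in1=1 in2=0 in3=1 in4=1

Check with in0=0 in1=1 in2=0 in3=1 in4=1:
n1 = in3 XOR in1 = 1 XOR 1 = 0
n2 = in0 XOR n1 = 0 XOR 0 = 0
n3 = in4 OR n1 = 1 OR 0 = 1
n4 = n2 XOR n3 = 0 XOR 1 = 1
n5 = in2 AND n4 = 0 AND 1 = 0
So n4 = 1 and n5 = 0.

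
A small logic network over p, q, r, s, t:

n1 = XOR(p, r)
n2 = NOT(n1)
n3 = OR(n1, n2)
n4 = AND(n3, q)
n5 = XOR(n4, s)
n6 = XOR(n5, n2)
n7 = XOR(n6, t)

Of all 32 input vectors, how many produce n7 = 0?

n7 = XOR(n6, t) must be 0, so n6 and t are equal.
Enumerating the 32 input combinations, 16 give n7 = 0 and 16 give n7 = 1.

16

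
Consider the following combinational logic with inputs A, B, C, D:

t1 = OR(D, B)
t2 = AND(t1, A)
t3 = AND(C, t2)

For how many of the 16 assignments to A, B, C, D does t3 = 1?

3

t3 = AND(C, t2) must be 1, so both C = 1 and t2 = 1.
Enumerating the 16 input combinations, 3 give t3 = 1 and 13 give t3 = 0.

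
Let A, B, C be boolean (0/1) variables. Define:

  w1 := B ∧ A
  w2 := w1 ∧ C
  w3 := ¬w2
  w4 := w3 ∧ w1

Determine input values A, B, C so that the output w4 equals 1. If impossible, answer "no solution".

Check with A=1, B=1, C=0:
w1 = B ∧ A = 1 ∧ 1 = 1
w2 = w1 ∧ C = 1 ∧ 0 = 0
w3 = ¬w2 = ¬0 = 1
w4 = w3 ∧ w1 = 1 ∧ 1 = 1
So w4 = 1 as required.

A=1, B=1, C=0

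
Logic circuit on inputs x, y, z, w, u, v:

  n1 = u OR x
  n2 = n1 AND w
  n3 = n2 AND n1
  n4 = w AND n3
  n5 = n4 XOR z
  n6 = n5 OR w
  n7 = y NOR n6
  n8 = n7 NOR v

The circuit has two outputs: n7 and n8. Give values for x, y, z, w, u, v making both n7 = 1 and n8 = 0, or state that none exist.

Check with x=1, y=0, z=0, w=0, u=1, v=0:
n1 = u OR x = 1 OR 1 = 1
n2 = n1 AND w = 1 AND 0 = 0
n3 = n2 AND n1 = 0 AND 1 = 0
n4 = w AND n3 = 0 AND 0 = 0
n5 = n4 XOR z = 0 XOR 0 = 0
n6 = n5 OR w = 0 OR 0 = 0
n7 = y NOR n6 = 0 NOR 0 = 1
n8 = n7 NOR v = 1 NOR 0 = 0
So n7 = 1 and n8 = 0.

x=1, y=0, z=0, w=0, u=1, v=0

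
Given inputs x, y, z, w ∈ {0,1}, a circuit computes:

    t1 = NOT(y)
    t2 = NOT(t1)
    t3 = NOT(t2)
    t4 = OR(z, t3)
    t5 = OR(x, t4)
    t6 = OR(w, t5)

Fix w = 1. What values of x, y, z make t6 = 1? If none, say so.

Check with w = 1 and x=1, y=1, z=1:
t1 = NOT(y) = NOT 1 = 0
t2 = NOT(t1) = NOT 0 = 1
t3 = NOT(t2) = NOT 1 = 0
t4 = OR(z, t3) = OR(1, 0) = 1
t5 = OR(x, t4) = OR(1, 1) = 1
t6 = OR(w, t5) = OR(1, 1) = 1
So t6 = 1.

x=1 y=1 z=1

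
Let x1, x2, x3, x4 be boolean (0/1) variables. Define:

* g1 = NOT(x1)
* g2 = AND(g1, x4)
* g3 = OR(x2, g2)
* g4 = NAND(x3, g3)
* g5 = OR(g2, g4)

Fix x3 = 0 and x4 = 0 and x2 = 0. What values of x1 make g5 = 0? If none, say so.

With x3 = 0 and x4 = 0 and x2 = 0 fixed, none of the 2 settings of x1 give g5 = 0.
For example, with x1=0:
g1 = NOT(x1) = NOT 0 = 1
g2 = AND(g1, x4) = AND(1, 0) = 0
g3 = OR(x2, g2) = OR(0, 0) = 0
g4 = NAND(x3, g3) = NAND(0, 0) = 1
g5 = OR(g2, g4) = OR(0, 1) = 1
giving g5 = 1 ≠ 0.

no solution exists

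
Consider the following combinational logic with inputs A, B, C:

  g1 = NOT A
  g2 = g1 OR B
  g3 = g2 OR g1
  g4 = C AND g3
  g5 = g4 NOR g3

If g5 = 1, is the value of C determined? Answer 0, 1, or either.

Both values of C occur among assignments with g5 = 1:
  C=0: A=1, B=0, C=0
  C=1: A=1, B=0, C=1

either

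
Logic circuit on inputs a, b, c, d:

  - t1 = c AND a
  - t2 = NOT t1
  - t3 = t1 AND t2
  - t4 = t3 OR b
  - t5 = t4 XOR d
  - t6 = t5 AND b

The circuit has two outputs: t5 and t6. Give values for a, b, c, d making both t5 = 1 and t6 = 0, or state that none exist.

Check with a=1, b=0, c=1, d=1:
t1 = c AND a = 1 AND 1 = 1
t2 = NOT t1 = NOT 1 = 0
t3 = t1 AND t2 = 1 AND 0 = 0
t4 = t3 OR b = 0 OR 0 = 0
t5 = t4 XOR d = 0 XOR 1 = 1
t6 = t5 AND b = 1 AND 0 = 0
So t5 = 1 and t6 = 0.

a=1, b=0, c=1, d=1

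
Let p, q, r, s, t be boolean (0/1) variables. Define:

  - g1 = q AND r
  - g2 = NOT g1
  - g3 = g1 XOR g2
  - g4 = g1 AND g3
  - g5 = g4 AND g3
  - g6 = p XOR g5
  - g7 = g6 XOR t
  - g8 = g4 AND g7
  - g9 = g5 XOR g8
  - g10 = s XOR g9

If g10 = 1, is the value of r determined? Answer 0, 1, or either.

Both values of r occur among assignments with g10 = 1:
  r=0: p=0, q=0, r=0, s=1, t=0
  r=1: p=0, q=0, r=1, s=1, t=0

either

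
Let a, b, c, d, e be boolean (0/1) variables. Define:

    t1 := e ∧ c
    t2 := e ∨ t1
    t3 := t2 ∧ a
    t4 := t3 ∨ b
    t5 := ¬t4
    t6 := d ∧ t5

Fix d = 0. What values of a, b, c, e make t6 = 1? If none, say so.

With d = 0 fixed, none of the 16 settings of a, b, c, e give t6 = 1.
For example, with a=0, b=1, c=1, e=1:
t1 = e ∧ c = 1 ∧ 1 = 1
t2 = e ∨ t1 = 1 ∨ 1 = 1
t3 = t2 ∧ a = 1 ∧ 0 = 0
t4 = t3 ∨ b = 0 ∨ 1 = 1
t5 = ¬t4 = ¬1 = 0
t6 = d ∧ t5 = 0 ∧ 0 = 0
giving t6 = 0 ≠ 1.

no solution exists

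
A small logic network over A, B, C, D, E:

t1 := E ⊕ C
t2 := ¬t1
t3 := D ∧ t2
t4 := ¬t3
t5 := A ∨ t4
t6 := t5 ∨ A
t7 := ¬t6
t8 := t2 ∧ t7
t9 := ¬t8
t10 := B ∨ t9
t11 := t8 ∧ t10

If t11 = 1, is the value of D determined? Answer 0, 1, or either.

t11 = t8 ∧ t10 must be 1, so both t8 = 1 and t10 = 1.
Every assignment with t11 = 1 has D = 1; there are 2 such assignment(s).
  A=0, B=1, C=0, D=1, E=0
  A=0, B=1, C=1, D=1, E=1

1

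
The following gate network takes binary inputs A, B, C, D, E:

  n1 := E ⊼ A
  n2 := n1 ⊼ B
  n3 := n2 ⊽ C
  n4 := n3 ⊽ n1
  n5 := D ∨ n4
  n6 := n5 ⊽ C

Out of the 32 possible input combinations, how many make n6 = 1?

6

n6 = n5 ⊽ C must be 1, so both n5 = 0 and C = 0.
Satisfying assignments:
  A=0, B=0, C=0, D=0, E=0
  A=0, B=0, C=0, D=0, E=1
  A=0, B=1, C=0, D=0, E=0
  A=0, B=1, C=0, D=0, E=1
  A=1, B=0, C=0, D=0, E=0
  A=1, B=1, C=0, D=0, E=0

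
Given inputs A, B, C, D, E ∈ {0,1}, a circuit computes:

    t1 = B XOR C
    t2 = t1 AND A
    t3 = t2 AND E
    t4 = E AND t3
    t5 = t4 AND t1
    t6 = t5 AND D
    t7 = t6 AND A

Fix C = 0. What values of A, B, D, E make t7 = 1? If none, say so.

A=1, B=1, D=1, E=1

Check with C = 0 and A=1, B=1, D=1, E=1:
t1 = B XOR C = 1 XOR 0 = 1
t2 = t1 AND A = 1 AND 1 = 1
t3 = t2 AND E = 1 AND 1 = 1
t4 = E AND t3 = 1 AND 1 = 1
t5 = t4 AND t1 = 1 AND 1 = 1
t6 = t5 AND D = 1 AND 1 = 1
t7 = t6 AND A = 1 AND 1 = 1
So t7 = 1.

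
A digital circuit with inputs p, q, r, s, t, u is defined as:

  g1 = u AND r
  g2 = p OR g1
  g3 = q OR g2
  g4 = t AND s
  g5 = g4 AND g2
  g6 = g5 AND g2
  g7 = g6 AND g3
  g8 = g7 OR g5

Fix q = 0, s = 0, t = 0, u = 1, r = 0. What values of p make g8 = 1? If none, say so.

no solution exists

With q = 0, s = 0, t = 0, u = 1, r = 0 fixed, none of the 2 settings of p give g8 = 1.
For example, with p=1:
g1 = u AND r = 1 AND 0 = 0
g2 = p OR g1 = 1 OR 0 = 1
g3 = q OR g2 = 0 OR 1 = 1
g4 = t AND s = 0 AND 0 = 0
g5 = g4 AND g2 = 0 AND 1 = 0
g6 = g5 AND g2 = 0 AND 1 = 0
g7 = g6 AND g3 = 0 AND 1 = 0
g8 = g7 OR g5 = 0 OR 0 = 0
giving g8 = 0 ≠ 1.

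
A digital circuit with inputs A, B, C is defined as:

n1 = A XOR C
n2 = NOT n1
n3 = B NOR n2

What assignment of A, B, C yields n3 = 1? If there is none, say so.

A=0, B=0, C=1

n3 = B NOR n2 must be 1, so both B = 0 and n2 = 0.
Check with A=0, B=0, C=1:
n1 = A XOR C = 0 XOR 1 = 1
n2 = NOT n1 = NOT 1 = 0
n3 = B NOR n2 = 0 NOR 0 = 1
So n3 = 1 as required.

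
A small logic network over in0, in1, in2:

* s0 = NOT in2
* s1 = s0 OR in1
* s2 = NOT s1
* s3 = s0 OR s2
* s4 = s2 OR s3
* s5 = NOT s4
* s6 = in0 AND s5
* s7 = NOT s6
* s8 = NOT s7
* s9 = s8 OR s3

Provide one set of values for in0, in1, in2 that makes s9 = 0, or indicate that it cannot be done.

in0=0 in1=1 in2=1

s9 = s8 OR s3 must be 0, so both s8 = 0 and s3 = 0.
Check with in0=0 in1=1 in2=1:
s0 = NOT in2 = NOT 1 = 0
s1 = s0 OR in1 = 0 OR 1 = 1
s2 = NOT s1 = NOT 1 = 0
s3 = s0 OR s2 = 0 OR 0 = 0
s4 = s2 OR s3 = 0 OR 0 = 0
s5 = NOT s4 = NOT 0 = 1
s6 = in0 AND s5 = 0 AND 1 = 0
s7 = NOT s6 = NOT 0 = 1
s8 = NOT s7 = NOT 1 = 0
s9 = s8 OR s3 = 0 OR 0 = 0
So s9 = 0 as required.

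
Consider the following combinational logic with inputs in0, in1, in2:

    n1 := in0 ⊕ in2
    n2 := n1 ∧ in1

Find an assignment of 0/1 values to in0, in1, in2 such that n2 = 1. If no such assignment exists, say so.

in0=1, in1=1, in2=0

n2 = n1 ∧ in1 must be 1, so both n1 = 1 and in1 = 1.
n1 = in0 ⊕ in2 must be 1, so in0 and in2 differ.
Check with in0=1, in1=1, in2=0:
n1 = in0 ⊕ in2 = 1 ⊕ 0 = 1
n2 = n1 ∧ in1 = 1 ∧ 1 = 1
So n2 = 1 as required.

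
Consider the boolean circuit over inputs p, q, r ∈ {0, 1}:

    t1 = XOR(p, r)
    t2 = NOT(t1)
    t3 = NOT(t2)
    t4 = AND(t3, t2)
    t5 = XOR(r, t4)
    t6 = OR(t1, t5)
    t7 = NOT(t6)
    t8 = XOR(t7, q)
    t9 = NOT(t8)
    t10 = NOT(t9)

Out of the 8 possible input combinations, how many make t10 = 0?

t10 = NOT(t9) must be 0, so t9 = 1.
t9 = NOT(t8) must be 1, so t8 = 0.
t8 = XOR(t7, q) must be 0, so t7 and q are equal.
Satisfying assignments:
  p=0, q=0, r=1
  p=0, q=1, r=0
  p=1, q=0, r=0
  p=1, q=0, r=1

4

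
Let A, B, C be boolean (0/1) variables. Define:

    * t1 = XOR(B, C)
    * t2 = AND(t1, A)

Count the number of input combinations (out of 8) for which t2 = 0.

t2 = AND(t1, A) must be 0, so at least one of t1, A is 0.
Satisfying assignments:
  A=0, B=0, C=0
  A=0, B=0, C=1
  A=0, B=1, C=0
  A=0, B=1, C=1
  A=1, B=0, C=0
  A=1, B=1, C=1

6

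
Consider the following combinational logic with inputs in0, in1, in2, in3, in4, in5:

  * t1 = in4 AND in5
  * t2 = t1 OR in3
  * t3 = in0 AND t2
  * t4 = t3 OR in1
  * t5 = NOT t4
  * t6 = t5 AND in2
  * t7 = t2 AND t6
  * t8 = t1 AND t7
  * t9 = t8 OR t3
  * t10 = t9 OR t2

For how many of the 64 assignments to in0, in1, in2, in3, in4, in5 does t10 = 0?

t10 = t9 OR t2 must be 0, so both t9 = 0 and t2 = 0.
t9 = t8 OR t3 must be 0, so both t8 = 0 and t3 = 0.
Enumerating the 64 input combinations, 24 give t10 = 0 and 40 give t10 = 1.

24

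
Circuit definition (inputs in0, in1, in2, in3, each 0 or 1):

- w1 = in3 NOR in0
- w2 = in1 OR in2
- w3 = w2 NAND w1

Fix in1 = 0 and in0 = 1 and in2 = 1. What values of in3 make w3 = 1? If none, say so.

in3=1

Check with in1 = 0 and in0 = 1 and in2 = 1 and in3=1:
w1 = in3 NOR in0 = 1 NOR 1 = 0
w2 = in1 OR in2 = 0 OR 1 = 1
w3 = w2 NAND w1 = 1 NAND 0 = 1
So w3 = 1.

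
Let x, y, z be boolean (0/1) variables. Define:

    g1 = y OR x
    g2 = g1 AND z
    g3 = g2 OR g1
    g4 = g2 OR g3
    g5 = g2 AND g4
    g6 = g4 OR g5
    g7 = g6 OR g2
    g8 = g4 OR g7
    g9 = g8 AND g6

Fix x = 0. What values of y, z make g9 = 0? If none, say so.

Check with x = 0 and y=0, z=0:
g1 = y OR x = 0 OR 0 = 0
g2 = g1 AND z = 0 AND 0 = 0
g3 = g2 OR g1 = 0 OR 0 = 0
g4 = g2 OR g3 = 0 OR 0 = 0
g5 = g2 AND g4 = 0 AND 0 = 0
g6 = g4 OR g5 = 0 OR 0 = 0
g7 = g6 OR g2 = 0 OR 0 = 0
g8 = g4 OR g7 = 0 OR 0 = 0
g9 = g8 AND g6 = 0 AND 0 = 0
So g9 = 0.

y=0, z=0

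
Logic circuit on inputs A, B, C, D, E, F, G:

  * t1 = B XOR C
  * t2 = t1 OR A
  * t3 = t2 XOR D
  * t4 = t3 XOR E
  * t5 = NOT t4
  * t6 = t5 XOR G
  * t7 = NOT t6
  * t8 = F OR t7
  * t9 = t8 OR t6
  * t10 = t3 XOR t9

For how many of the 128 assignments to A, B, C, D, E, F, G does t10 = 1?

t10 = t3 XOR t9 must be 1, so t3 and t9 differ.
Enumerating the 128 input combinations, 64 give t10 = 1 and 64 give t10 = 0.

64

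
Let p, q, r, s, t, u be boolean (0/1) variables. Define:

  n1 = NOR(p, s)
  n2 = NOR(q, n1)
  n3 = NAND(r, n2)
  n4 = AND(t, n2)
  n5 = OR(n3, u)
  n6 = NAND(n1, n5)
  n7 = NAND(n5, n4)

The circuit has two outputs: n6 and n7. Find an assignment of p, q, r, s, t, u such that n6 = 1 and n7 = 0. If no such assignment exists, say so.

Check with p=1, q=0, r=0, s=0, t=1, u=1:
n1 = NOR(p, s) = NOR(1, 0) = 0
n2 = NOR(q, n1) = NOR(0, 0) = 1
n3 = NAND(r, n2) = NAND(0, 1) = 1
n4 = AND(t, n2) = AND(1, 1) = 1
n5 = OR(n3, u) = OR(1, 1) = 1
n6 = NAND(n1, n5) = NAND(0, 1) = 1
n7 = NAND(n5, n4) = NAND(1, 1) = 0
So n6 = 1 and n7 = 0.

p=1, q=0, r=0, s=0, t=1, u=1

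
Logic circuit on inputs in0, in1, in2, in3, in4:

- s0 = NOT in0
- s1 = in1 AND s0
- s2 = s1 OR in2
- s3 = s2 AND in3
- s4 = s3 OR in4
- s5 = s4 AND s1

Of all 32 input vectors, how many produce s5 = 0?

26

s5 = s4 AND s1 must be 0, so at least one of s4, s1 is 0.
Enumerating the 32 input combinations, 26 give s5 = 0 and 6 give s5 = 1.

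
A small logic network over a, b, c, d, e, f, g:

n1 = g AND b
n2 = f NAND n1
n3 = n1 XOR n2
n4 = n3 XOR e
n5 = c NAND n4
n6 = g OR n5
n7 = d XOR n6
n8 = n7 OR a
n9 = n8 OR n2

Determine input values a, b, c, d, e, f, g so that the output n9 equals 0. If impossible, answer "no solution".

Check with a=0, b=1, c=1, d=1, e=0, f=1, g=1:
n1 = g AND b = 1 AND 1 = 1
n2 = f NAND n1 = 1 NAND 1 = 0
n3 = n1 XOR n2 = 1 XOR 0 = 1
n4 = n3 XOR e = 1 XOR 0 = 1
n5 = c NAND n4 = 1 NAND 1 = 0
n6 = g OR n5 = 1 OR 0 = 1
n7 = d XOR n6 = 1 XOR 1 = 0
n8 = n7 OR a = 0 OR 0 = 0
n9 = n8 OR n2 = 0 OR 0 = 0
So n9 = 0 as required.

a=0, b=1, c=1, d=1, e=0, f=1, g=1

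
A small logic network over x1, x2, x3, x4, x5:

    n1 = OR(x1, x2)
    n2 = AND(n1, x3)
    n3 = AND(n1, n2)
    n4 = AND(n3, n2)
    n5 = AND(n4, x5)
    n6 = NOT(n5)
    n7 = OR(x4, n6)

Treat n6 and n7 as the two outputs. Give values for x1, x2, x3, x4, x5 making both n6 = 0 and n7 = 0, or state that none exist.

x1=1, x2=1, x3=1, x4=0, x5=1

Check with x1=1, x2=1, x3=1, x4=0, x5=1:
n1 = OR(x1, x2) = OR(1, 1) = 1
n2 = AND(n1, x3) = AND(1, 1) = 1
n3 = AND(n1, n2) = AND(1, 1) = 1
n4 = AND(n3, n2) = AND(1, 1) = 1
n5 = AND(n4, x5) = AND(1, 1) = 1
n6 = NOT(n5) = NOT 1 = 0
n7 = OR(x4, n6) = OR(0, 0) = 0
So n6 = 0 and n7 = 0.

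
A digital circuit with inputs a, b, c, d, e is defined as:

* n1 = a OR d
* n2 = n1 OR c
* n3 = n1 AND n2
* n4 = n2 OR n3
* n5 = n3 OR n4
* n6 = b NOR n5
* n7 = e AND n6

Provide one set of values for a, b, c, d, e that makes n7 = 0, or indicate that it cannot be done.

a=0, b=0, c=1, d=1, e=0

Check with a=0, b=0, c=1, d=1, e=0:
n1 = a OR d = 0 OR 1 = 1
n2 = n1 OR c = 1 OR 1 = 1
n3 = n1 AND n2 = 1 AND 1 = 1
n4 = n2 OR n3 = 1 OR 1 = 1
n5 = n3 OR n4 = 1 OR 1 = 1
n6 = b NOR n5 = 0 NOR 1 = 0
n7 = e AND n6 = 0 AND 0 = 0
So n7 = 0 as required.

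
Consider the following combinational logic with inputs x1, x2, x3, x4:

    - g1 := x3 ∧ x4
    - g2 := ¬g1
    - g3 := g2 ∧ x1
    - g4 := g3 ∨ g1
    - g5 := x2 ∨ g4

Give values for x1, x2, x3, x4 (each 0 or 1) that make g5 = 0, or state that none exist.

x1=0 x2=0 x3=1 x4=0

Check with x1=0 x2=0 x3=1 x4=0:
g1 = x3 ∧ x4 = 1 ∧ 0 = 0
g2 = ¬g1 = ¬0 = 1
g3 = g2 ∧ x1 = 1 ∧ 0 = 0
g4 = g3 ∨ g1 = 0 ∨ 0 = 0
g5 = x2 ∨ g4 = 0 ∨ 0 = 0
So g5 = 0 as required.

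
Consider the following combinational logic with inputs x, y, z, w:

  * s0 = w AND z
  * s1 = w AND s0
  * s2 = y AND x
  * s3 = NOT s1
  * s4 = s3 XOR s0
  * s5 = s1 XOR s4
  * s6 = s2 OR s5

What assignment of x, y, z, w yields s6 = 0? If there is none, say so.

s6 = s2 OR s5 must be 0, so both s2 = 0 and s5 = 0.
s2 = y AND x must be 0, so at least one of y, x is 0.
Check with x=1 y=0 z=1 w=1:
s0 = w AND z = 1 AND 1 = 1
s1 = w AND s0 = 1 AND 1 = 1
s2 = y AND x = 0 AND 1 = 0
s3 = NOT s1 = NOT 1 = 0
s4 = s3 XOR s0 = 0 XOR 1 = 1
s5 = s1 XOR s4 = 1 XOR 1 = 0
s6 = s2 OR s5 = 0 OR 0 = 0
So s6 = 0 as required.

x=1 y=0 z=1 w=1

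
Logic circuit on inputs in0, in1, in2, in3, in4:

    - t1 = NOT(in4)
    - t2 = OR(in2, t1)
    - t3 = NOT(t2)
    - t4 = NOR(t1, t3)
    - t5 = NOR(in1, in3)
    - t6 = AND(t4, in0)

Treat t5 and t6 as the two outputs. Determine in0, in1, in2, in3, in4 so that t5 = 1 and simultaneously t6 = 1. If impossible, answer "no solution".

Check with in0=1 in1=0 in2=1 in3=0 in4=1:
t1 = NOT(in4) = NOT 1 = 0
t2 = OR(in2, t1) = OR(1, 0) = 1
t3 = NOT(t2) = NOT 1 = 0
t4 = NOR(t1, t3) = NOR(0, 0) = 1
t5 = NOR(in1, in3) = NOR(0, 0) = 1
t6 = AND(t4, in0) = AND(1, 1) = 1
So t5 = 1 and t6 = 1.

in0=1 in1=0 in2=1 in3=0 in4=1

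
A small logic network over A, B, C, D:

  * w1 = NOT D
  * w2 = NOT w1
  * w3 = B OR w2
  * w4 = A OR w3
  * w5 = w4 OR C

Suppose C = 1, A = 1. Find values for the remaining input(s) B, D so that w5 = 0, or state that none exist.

With C = 1, A = 1 fixed, none of the 4 settings of B, D give w5 = 0.
For example, with B=0, D=1:
w1 = NOT D = NOT 1 = 0
w2 = NOT w1 = NOT 0 = 1
w3 = B OR w2 = 0 OR 1 = 1
w4 = A OR w3 = 1 OR 1 = 1
w5 = w4 OR C = 1 OR 1 = 1
giving w5 = 1 ≠ 0.

no solution exists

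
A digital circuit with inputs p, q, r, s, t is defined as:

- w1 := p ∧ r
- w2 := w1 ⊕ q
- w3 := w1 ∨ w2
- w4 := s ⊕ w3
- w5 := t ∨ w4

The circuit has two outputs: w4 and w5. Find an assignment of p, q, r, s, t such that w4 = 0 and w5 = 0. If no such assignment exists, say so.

Check with p=1, q=1, r=1, s=1, t=0:
w1 = p ∧ r = 1 ∧ 1 = 1
w2 = w1 ⊕ q = 1 ⊕ 1 = 0
w3 = w1 ∨ w2 = 1 ∨ 0 = 1
w4 = s ⊕ w3 = 1 ⊕ 1 = 0
w5 = t ∨ w4 = 0 ∨ 0 = 0
So w4 = 0 and w5 = 0.

p=1, q=1, r=1, s=1, t=0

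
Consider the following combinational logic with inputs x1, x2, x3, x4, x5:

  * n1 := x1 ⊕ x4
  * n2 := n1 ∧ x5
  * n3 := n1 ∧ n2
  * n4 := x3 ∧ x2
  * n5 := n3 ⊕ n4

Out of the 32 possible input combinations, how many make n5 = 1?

12

n5 = n3 ⊕ n4 must be 1, so n3 and n4 differ.
Enumerating the 32 input combinations, 12 give n5 = 1 and 20 give n5 = 0.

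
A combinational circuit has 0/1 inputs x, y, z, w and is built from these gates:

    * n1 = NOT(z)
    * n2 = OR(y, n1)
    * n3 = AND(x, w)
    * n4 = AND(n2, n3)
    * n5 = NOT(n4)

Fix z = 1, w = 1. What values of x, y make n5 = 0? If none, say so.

n5 = NOT(n4) must be 0, so n4 = 1.
n4 = AND(n2, n3) must be 1, so both n2 = 1 and n3 = 1.
Check with z = 1, w = 1 and x=1, y=1:
n1 = NOT(z) = NOT 1 = 0
n2 = OR(y, n1) = OR(1, 0) = 1
n3 = AND(x, w) = AND(1, 1) = 1
n4 = AND(n2, n3) = AND(1, 1) = 1
n5 = NOT(n4) = NOT 1 = 0
So n5 = 0.

x=1, y=1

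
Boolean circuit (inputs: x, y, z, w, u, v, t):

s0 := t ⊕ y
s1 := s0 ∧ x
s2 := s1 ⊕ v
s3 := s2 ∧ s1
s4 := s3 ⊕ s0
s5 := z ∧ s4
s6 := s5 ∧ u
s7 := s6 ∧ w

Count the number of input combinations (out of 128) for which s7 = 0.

122

s7 = s6 ∧ w must be 0, so at least one of s6, w is 0.
Enumerating the 128 input combinations, 122 give s7 = 0 and 6 give s7 = 1.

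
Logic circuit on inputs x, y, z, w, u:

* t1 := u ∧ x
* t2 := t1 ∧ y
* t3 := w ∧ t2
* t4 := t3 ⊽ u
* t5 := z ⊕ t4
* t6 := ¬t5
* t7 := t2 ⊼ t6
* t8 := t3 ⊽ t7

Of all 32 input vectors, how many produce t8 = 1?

t8 = t3 ⊽ t7 must be 1, so both t3 = 0 and t7 = 0.
t3 = w ∧ t2 must be 0, so at least one of w, t2 is 0.
t7 = t2 ⊼ t6 must be 0, so both t2 = 1 and t6 = 1.
Enumerating the 32 input combinations, 1 give t8 = 1 and 31 give t8 = 0.

1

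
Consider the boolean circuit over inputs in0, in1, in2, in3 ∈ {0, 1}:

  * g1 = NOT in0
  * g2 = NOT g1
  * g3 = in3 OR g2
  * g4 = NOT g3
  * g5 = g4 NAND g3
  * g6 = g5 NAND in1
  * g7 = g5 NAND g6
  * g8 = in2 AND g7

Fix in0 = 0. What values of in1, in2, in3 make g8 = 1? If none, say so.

g8 = in2 AND g7 must be 1, so both in2 = 1 and g7 = 1.
g7 = g5 NAND g6 must be 1, so at least one of g5, g6 is 0.
Check with in0 = 0 and in1=1, in2=1, in3=0:
g1 = NOT in0 = NOT 0 = 1
g2 = NOT g1 = NOT 1 = 0
g3 = in3 OR g2 = 0 OR 0 = 0
g4 = NOT g3 = NOT 0 = 1
g5 = g4 NAND g3 = 1 NAND 0 = 1
g6 = g5 NAND in1 = 1 NAND 1 = 0
g7 = g5 NAND g6 = 1 NAND 0 = 1
g8 = in2 AND g7 = 1 AND 1 = 1
So g8 = 1.

in1=1, in2=1, in3=0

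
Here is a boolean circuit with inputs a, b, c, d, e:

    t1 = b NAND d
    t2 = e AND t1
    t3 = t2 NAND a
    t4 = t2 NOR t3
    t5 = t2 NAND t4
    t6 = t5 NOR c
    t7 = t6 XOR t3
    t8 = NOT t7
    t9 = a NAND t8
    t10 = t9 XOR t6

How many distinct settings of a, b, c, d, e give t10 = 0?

t10 = t9 XOR t6 must be 0, so t9 and t6 are equal.
Satisfying assignments:
  a=1, b=0, c=0, d=0, e=1
  a=1, b=0, c=0, d=1, e=1
  a=1, b=0, c=1, d=0, e=1
  a=1, b=0, c=1, d=1, e=1
  a=1, b=1, c=0, d=0, e=1
  a=1, b=1, c=1, d=0, e=1

6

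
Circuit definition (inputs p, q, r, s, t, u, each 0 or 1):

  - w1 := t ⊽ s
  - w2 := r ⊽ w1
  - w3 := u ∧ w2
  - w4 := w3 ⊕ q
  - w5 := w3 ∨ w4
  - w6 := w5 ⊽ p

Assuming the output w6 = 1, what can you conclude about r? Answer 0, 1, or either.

either

Both values of r occur among assignments with w6 = 1:
  r=0: p=0, q=0, r=0, s=0, t=0, u=0
  r=1: p=0, q=0, r=1, s=0, t=0, u=0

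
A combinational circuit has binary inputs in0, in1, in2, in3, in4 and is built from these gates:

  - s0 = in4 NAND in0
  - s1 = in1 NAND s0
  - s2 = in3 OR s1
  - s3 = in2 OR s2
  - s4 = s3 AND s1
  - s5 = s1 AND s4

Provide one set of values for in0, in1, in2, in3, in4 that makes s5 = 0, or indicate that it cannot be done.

in0=0, in1=1, in2=0, in3=0, in4=1

s5 = s1 AND s4 must be 0, so at least one of s1, s4 is 0.
Check with in0=0, in1=1, in2=0, in3=0, in4=1:
s0 = in4 NAND in0 = 1 NAND 0 = 1
s1 = in1 NAND s0 = 1 NAND 1 = 0
s2 = in3 OR s1 = 0 OR 0 = 0
s3 = in2 OR s2 = 0 OR 0 = 0
s4 = s3 AND s1 = 0 AND 0 = 0
s5 = s1 AND s4 = 0 AND 0 = 0
So s5 = 0 as required.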